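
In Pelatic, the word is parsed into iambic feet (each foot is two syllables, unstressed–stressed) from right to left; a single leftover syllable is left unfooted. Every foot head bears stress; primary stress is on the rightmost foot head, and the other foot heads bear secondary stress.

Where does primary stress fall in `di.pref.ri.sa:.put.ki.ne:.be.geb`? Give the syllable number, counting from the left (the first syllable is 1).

9

Parse right to left into iambic (σˈσ) feet: di (pref.ˈri) (sa:.ˈput) (ki.ˈne:) (be.ˈgeb). Syllable 1 is left unfooted.
Foot heads (stressed positions): 3, 5, 7, 9.
End Rule Rightmost: primary stress on the rightmost head = syllable 9.
Primary stress: syllable 9 → di.pref.ri.sa:.put.ki.ne:.be.ˈgeb.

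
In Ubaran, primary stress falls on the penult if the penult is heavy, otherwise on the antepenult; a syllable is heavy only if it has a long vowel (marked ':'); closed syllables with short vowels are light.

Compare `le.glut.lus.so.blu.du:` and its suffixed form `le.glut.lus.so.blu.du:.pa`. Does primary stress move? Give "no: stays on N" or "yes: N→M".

yes: 4→6

Base `le.glut.lus.so.blu.du:` (6 syllables):
  Weights: 4 so L, 5 blu L, 6 du: H.
  The penult (syllable 5, blu) is light, so stress falls on the antepenult (syllable 4, so).
  → primary stress on syllable 4.
Suffixed `le.glut.lus.so.blu.du:.pa` (7 syllables):
  Weights: 5 blu L, 6 du: H, 7 pa L.
  The penult (syllable 6, du:) is heavy, so it takes stress.
  → primary stress on syllable 6.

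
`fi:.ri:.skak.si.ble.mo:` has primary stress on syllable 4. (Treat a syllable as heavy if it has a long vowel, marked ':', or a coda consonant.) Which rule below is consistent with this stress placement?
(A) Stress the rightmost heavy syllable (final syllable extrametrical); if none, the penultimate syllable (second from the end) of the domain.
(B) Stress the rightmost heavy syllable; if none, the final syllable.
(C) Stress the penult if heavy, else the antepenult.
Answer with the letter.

Rule A → syllable 3 (observed: 4).
Rule B → syllable 6 (observed: 4).
Rule C → syllable 4 ✓.

C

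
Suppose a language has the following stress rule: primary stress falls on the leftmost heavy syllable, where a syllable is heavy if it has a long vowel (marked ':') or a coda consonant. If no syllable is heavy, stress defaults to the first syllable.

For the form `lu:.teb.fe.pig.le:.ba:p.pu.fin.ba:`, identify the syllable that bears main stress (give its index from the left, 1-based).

1

Weights: 1 lu: H, 2 teb H, 3 fe L, 4 pig H, 5 le: H, 6 ba:p H, 7 pu L, 8 fin H, 9 ba: H.
Heavy syllables in the domain: 1, 2, 4, 5, 6, 8, 9. The leftmost is syllable 1 (lu:).
Primary stress: syllable 1 → ˈlu:.teb.fe.pig.le:.ba:p.pu.fin.ba:.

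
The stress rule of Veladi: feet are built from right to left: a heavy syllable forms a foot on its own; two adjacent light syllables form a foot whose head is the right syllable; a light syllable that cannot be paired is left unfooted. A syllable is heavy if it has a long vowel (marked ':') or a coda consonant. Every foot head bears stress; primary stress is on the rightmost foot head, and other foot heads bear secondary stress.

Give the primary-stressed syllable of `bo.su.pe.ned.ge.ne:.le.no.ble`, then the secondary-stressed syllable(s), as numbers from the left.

Weights: 1 bo L, 2 su L, 3 pe L, 4 ned H, 5 ge L, 6 ne: H, 7 le L, 8 no L, 9 ble L.
Parse right to left (heavy = foot alone; LL = one foot; stranded L unfooted): bo (su.ˈpe) (ˈned) ge (ˈne:) le (no.ˈble).
Foot heads: 3, 4, 6, 9.
Primary stress on the rightmost head = syllable 9.
Secondary stress on 3, 4, 6: bo.su.ˌpe.ˌned.ge.ˌne:.le.no.ˈble.

primary 9, secondary 3, 4, 6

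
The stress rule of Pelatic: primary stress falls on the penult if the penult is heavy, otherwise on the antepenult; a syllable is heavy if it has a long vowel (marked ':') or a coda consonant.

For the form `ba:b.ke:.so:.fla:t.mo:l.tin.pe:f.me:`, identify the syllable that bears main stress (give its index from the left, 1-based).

Weights: 6 tin H, 7 pe:f H, 8 me: H.
The penult (syllable 7, pe:f) is heavy, so it takes stress.
Primary stress: syllable 7 → ba:b.ke:.so:.fla:t.mo:l.tin.ˈpe:f.me:.

7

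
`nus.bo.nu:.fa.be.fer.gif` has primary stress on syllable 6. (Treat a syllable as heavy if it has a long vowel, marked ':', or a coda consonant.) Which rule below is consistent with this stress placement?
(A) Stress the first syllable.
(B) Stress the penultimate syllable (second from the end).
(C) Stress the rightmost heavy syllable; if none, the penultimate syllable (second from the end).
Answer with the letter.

B

Rule A → syllable 1 (observed: 6).
Rule B → syllable 6 ✓.
Rule C → syllable 7 (observed: 6).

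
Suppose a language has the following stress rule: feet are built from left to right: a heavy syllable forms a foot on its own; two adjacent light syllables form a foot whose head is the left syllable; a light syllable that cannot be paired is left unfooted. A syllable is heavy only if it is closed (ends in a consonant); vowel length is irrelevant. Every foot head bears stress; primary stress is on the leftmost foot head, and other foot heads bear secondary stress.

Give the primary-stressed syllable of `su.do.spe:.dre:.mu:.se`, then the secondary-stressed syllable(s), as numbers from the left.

primary 1, secondary 3, 5

Weights: 1 su L, 2 do L, 3 spe: L, 4 dre: L, 5 mu: L, 6 se L.
Parse left to right (heavy = foot alone; LL = one foot; stranded L unfooted): (ˈsu.do) (ˈspe:.dre:) (ˈmu:.se).
Foot heads: 1, 3, 5.
Primary stress on the leftmost head = syllable 1.
Secondary stress on 3, 5: ˈsu.do.ˌspe:.dre:.ˌmu:.se.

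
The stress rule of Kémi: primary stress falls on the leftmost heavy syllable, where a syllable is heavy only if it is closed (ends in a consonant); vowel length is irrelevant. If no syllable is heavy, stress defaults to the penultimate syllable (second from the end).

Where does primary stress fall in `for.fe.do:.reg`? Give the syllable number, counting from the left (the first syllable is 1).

Weights: 1 for H, 2 fe L, 3 do: L, 4 reg H.
Heavy syllables in the domain: 1, 4. The leftmost is syllable 1 (for).
Primary stress: syllable 1 → ˈfor.fe.do:.reg.

1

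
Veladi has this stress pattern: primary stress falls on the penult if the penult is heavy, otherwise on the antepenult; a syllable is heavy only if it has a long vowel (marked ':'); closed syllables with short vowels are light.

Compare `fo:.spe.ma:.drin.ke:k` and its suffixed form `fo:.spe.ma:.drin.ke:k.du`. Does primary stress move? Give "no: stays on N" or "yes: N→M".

Base `fo:.spe.ma:.drin.ke:k` (5 syllables):
  Weights: 3 ma: H, 4 drin L, 5 ke:k H.
  The penult (syllable 4, drin) is light, so stress falls on the antepenult (syllable 3, ma:).
  → primary stress on syllable 3.
Suffixed `fo:.spe.ma:.drin.ke:k.du` (6 syllables):
  Weights: 4 drin L, 5 ke:k H, 6 du L.
  The penult (syllable 5, ke:k) is heavy, so it takes stress.
  → primary stress on syllable 5.

yes: 3→5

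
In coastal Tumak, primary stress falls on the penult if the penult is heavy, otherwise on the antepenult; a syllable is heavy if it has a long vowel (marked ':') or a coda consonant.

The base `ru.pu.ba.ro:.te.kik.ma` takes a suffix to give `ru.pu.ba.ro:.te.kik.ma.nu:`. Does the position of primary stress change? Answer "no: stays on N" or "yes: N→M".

no: stays on 6

Base `ru.pu.ba.ro:.te.kik.ma` (7 syllables):
  Weights: 5 te L, 6 kik H, 7 ma L.
  The penult (syllable 6, kik) is heavy, so it takes stress.
  → primary stress on syllable 6.
Suffixed `ru.pu.ba.ro:.te.kik.ma.nu:` (8 syllables):
  Weights: 6 kik H, 7 ma L, 8 nu: H.
  The penult (syllable 7, ma) is light, so stress falls on the antepenult (syllable 6, kik).
  → primary stress on syllable 6.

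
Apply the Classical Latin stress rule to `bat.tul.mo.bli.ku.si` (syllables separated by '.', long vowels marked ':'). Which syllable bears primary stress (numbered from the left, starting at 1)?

Classical Latin: stress the penult if heavy (long vowel or closed), else the antepenult.
Weights: 4 bli L, 5 ku L, 6 si L.
The penult (syllable 5, ku) is light, so stress falls on the antepenult (syllable 4, bli).
Stress on syllable 4: bat.tul.mo.ˈbli.ku.si.

4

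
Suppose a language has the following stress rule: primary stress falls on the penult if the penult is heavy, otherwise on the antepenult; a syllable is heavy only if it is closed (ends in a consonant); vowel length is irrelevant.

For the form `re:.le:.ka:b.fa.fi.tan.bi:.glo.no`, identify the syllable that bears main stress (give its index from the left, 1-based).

Weights: 7 bi: L, 8 glo L, 9 no L.
The penult (syllable 8, glo) is light, so stress falls on the antepenult (syllable 7, bi:).
Primary stress: syllable 7 → re:.le:.ka:b.fa.fi.tan.ˈbi:.glo.no.

7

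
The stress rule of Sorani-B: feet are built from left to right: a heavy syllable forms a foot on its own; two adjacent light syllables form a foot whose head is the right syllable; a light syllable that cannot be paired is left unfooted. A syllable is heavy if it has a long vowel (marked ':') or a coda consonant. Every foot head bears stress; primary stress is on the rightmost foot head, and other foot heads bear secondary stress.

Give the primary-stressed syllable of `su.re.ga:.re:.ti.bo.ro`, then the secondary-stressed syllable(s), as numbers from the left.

primary 6, secondary 2, 3, 4

Weights: 1 su L, 2 re L, 3 ga: H, 4 re: H, 5 ti L, 6 bo L, 7 ro L.
Parse left to right (heavy = foot alone; LL = one foot; stranded L unfooted): (su.ˈre) (ˈga:) (ˈre:) (ti.ˈbo) ro.
Foot heads: 2, 3, 4, 6.
Primary stress on the rightmost head = syllable 6.
Secondary stress on 2, 3, 4: su.ˌre.ˌga:.ˌre:.ti.ˈbo.ro.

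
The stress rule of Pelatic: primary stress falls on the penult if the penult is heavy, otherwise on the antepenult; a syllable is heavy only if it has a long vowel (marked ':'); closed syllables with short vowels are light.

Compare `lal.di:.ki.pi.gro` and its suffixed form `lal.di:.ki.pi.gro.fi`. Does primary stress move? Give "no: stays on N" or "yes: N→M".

yes: 3→4

Base `lal.di:.ki.pi.gro` (5 syllables):
  Weights: 3 ki L, 4 pi L, 5 gro L.
  The penult (syllable 4, pi) is light, so stress falls on the antepenult (syllable 3, ki).
  → primary stress on syllable 3.
Suffixed `lal.di:.ki.pi.gro.fi` (6 syllables):
  Weights: 4 pi L, 5 gro L, 6 fi L.
  The penult (syllable 5, gro) is light, so stress falls on the antepenult (syllable 4, pi).
  → primary stress on syllable 4.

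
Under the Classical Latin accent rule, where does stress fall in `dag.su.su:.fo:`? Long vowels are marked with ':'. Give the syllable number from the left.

3

Classical Latin: stress the penult if heavy (long vowel or closed), else the antepenult.
Weights: 2 su L, 3 su: H, 4 fo: H.
The penult (syllable 3, su:) is heavy, so it takes stress.
Stress on syllable 3: dag.su.ˈsu:.fo:.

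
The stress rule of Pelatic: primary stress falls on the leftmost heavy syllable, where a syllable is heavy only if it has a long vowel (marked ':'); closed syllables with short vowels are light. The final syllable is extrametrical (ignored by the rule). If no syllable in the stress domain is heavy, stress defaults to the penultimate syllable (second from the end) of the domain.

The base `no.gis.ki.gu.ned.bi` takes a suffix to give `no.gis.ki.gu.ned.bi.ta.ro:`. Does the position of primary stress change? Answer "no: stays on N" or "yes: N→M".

yes: 4→6

Base `no.gis.ki.gu.ned.bi` (6 syllables):
  The final syllable (6, bi) is extrametrical; the stress domain is syllables 1–5.
  Weights: 1 no L, 2 gis L, 3 ki L, 4 gu L, 5 ned L.
  No heavy syllable in the domain; default to the penultimate syllable (second from the end) of the domain = syllable 4.
  → primary stress on syllable 4.
Suffixed `no.gis.ki.gu.ned.bi.ta.ro:` (8 syllables):
  The final syllable (8, ro:) is extrametrical; the stress domain is syllables 1–7.
  Weights: 1 no L, 2 gis L, 3 ki L, 4 gu L, 5 ned L, 6 bi L, 7 ta L.
  No heavy syllable in the domain; default to the penultimate syllable (second from the end) of the domain = syllable 6.
  → primary stress on syllable 6.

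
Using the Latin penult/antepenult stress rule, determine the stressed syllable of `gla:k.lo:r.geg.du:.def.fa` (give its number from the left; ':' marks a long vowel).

5

Classical Latin: stress the penult if heavy (long vowel or closed), else the antepenult.
Weights: 4 du: H, 5 def H, 6 fa L.
The penult (syllable 5, def) is heavy, so it takes stress.
Stress on syllable 5: gla:k.lo:r.geg.du:.ˈdef.fa.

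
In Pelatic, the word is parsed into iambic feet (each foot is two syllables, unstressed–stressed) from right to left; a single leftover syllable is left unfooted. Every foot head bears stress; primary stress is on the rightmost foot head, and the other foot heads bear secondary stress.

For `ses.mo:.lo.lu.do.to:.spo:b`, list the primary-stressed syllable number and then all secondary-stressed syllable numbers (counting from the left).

Parse right to left into iambic (σˈσ) feet: ses (mo:.ˈlo) (lu.ˈdo) (to:.ˈspo:b). Syllable 1 is left unfooted.
Foot heads (stressed positions): 3, 5, 7.
End Rule Rightmost: primary stress on the rightmost head = syllable 7.
Secondary stress on 3, 5: ses.mo:.ˌlo.lu.ˌdo.to:.ˈspo:b.

primary 7, secondary 3, 5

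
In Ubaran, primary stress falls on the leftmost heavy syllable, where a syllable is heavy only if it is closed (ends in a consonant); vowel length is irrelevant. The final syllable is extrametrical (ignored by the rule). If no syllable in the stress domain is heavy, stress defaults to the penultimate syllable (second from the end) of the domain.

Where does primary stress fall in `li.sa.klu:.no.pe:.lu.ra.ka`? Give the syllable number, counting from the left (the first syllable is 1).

6

The final syllable (8, ka) is extrametrical; the stress domain is syllables 1–7.
Weights: 1 li L, 2 sa L, 3 klu: L, 4 no L, 5 pe: L, 6 lu L, 7 ra L.
No heavy syllable in the domain; default to the penultimate syllable (second from the end) of the domain = syllable 6.
Primary stress: syllable 6 → li.sa.klu:.no.pe:.ˈlu.ra.ka.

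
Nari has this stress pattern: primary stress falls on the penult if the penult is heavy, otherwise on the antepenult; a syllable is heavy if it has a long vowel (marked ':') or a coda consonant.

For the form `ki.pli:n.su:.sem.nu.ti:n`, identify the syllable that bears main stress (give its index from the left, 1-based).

4

Weights: 4 sem H, 5 nu L, 6 ti:n H.
The penult (syllable 5, nu) is light, so stress falls on the antepenult (syllable 4, sem).
Primary stress: syllable 4 → ki.pli:n.su:.ˈsem.nu.ti:n.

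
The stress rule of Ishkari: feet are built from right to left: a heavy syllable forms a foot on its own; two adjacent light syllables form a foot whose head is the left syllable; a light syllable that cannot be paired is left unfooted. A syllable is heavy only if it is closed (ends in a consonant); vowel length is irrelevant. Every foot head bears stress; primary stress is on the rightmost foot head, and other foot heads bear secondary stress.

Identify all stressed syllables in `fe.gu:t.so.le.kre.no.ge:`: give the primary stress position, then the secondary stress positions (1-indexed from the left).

primary 6, secondary 2, 4

Weights: 1 fe L, 2 gu:t H, 3 so L, 4 le L, 5 kre L, 6 no L, 7 ge: L.
Parse right to left (heavy = foot alone; LL = one foot; stranded L unfooted): fe (ˈgu:t) so (ˈle.kre) (ˈno.ge:).
Foot heads: 2, 4, 6.
Primary stress on the rightmost head = syllable 6.
Secondary stress on 2, 4: fe.ˌgu:t.so.ˌle.kre.ˈno.ge:.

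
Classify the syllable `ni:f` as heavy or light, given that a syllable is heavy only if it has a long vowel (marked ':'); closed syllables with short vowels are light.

`ni:f`: long vowel, closed (coda /f/). Long vowel → heavy.

heavy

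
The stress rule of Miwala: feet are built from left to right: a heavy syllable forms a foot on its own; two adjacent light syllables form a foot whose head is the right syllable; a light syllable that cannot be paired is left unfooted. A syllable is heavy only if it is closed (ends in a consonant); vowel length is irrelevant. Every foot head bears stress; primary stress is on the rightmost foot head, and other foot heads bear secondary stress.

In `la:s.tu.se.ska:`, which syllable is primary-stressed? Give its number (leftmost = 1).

Weights: 1 la:s H, 2 tu L, 3 se L, 4 ska: L.
Parse left to right (heavy = foot alone; LL = one foot; stranded L unfooted): (ˈla:s) (tu.ˈse) ska:.
Foot heads: 1, 3.
Primary stress on the rightmost head = syllable 3.
Primary stress: syllable 3 → la:s.tu.ˈse.ska:.

3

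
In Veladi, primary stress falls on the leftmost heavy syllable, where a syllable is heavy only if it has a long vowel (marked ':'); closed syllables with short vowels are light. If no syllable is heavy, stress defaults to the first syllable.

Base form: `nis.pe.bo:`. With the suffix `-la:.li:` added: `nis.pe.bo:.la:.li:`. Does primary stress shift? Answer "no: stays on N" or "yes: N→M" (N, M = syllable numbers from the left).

no: stays on 3

Base `nis.pe.bo:` (3 syllables):
  Weights: 1 nis L, 2 pe L, 3 bo: H.
  Heavy syllables in the domain: 3. The leftmost is syllable 3 (bo:).
  → primary stress on syllable 3.
Suffixed `nis.pe.bo:.la:.li:` (5 syllables):
  Weights: 1 nis L, 2 pe L, 3 bo: H, 4 la: H, 5 li: H.
  Heavy syllables in the domain: 3, 4, 5. The leftmost is syllable 3 (bo:).
  → primary stress on syllable 3.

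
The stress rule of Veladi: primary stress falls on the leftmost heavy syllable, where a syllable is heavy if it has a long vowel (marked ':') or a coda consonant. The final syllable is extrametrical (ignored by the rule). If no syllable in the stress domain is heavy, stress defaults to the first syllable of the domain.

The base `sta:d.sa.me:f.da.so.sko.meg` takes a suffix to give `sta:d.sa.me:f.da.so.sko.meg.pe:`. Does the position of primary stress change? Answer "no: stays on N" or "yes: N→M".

no: stays on 1

Base `sta:d.sa.me:f.da.so.sko.meg` (7 syllables):
  The final syllable (7, meg) is extrametrical; the stress domain is syllables 1–6.
  Weights: 1 sta:d H, 2 sa L, 3 me:f H, 4 da L, 5 so L, 6 sko L.
  Heavy syllables in the domain: 1, 3. The leftmost is syllable 1 (sta:d).
  → primary stress on syllable 1.
Suffixed `sta:d.sa.me:f.da.so.sko.meg.pe:` (8 syllables):
  The final syllable (8, pe:) is extrametrical; the stress domain is syllables 1–7.
  Weights: 1 sta:d H, 2 sa L, 3 me:f H, 4 da L, 5 so L, 6 sko L, 7 meg H.
  Heavy syllables in the domain: 1, 3, 7. The leftmost is syllable 1 (sta:d).
  → primary stress on syllable 1.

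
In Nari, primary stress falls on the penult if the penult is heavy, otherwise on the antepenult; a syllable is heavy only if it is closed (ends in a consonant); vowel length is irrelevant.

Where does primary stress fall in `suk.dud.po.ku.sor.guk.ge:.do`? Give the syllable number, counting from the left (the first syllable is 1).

6

Weights: 6 guk H, 7 ge: L, 8 do L.
The penult (syllable 7, ge:) is light, so stress falls on the antepenult (syllable 6, guk).
Primary stress: syllable 6 → suk.dud.po.ku.sor.ˈguk.ge:.do.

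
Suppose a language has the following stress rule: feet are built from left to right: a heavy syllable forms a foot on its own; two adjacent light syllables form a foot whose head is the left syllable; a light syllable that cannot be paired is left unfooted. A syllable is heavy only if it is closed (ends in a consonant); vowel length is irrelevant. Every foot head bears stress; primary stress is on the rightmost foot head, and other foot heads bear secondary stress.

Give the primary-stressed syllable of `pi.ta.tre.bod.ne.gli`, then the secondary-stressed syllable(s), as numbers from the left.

primary 5, secondary 1, 4

Weights: 1 pi L, 2 ta L, 3 tre L, 4 bod H, 5 ne L, 6 gli L.
Parse left to right (heavy = foot alone; LL = one foot; stranded L unfooted): (ˈpi.ta) tre (ˈbod) (ˈne.gli).
Foot heads: 1, 4, 5.
Primary stress on the rightmost head = syllable 5.
Secondary stress on 1, 4: ˌpi.ta.tre.ˌbod.ˈne.gli.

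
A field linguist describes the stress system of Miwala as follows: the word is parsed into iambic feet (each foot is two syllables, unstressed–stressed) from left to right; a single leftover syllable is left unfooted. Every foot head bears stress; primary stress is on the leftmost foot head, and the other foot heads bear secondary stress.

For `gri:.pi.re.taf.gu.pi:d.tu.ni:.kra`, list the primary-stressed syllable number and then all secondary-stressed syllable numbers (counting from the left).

Parse left to right into iambic (σˈσ) feet: (gri:.ˈpi) (re.ˈtaf) (gu.ˈpi:d) (tu.ˈni:) kra. Syllable 9 is left unfooted.
Foot heads (stressed positions): 2, 4, 6, 8.
End Rule Leftmost: primary stress on the leftmost head = syllable 2.
Secondary stress on 4, 6, 8: gri:.ˈpi.re.ˌtaf.gu.ˌpi:d.tu.ˌni:.kra.

primary 2, secondary 4, 6, 8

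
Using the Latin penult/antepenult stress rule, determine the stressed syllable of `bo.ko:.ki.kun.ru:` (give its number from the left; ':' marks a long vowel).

Classical Latin: stress the penult if heavy (long vowel or closed), else the antepenult.
Weights: 3 ki L, 4 kun H, 5 ru: H.
The penult (syllable 4, kun) is heavy, so it takes stress.
Stress on syllable 4: bo.ko:.ki.ˈkun.ru:.

4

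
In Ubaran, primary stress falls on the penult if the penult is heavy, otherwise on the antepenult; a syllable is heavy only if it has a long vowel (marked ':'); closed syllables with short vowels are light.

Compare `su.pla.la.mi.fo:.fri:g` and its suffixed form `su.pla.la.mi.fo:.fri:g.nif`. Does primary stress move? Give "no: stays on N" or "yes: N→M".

Base `su.pla.la.mi.fo:.fri:g` (6 syllables):
  Weights: 4 mi L, 5 fo: H, 6 fri:g H.
  The penult (syllable 5, fo:) is heavy, so it takes stress.
  → primary stress on syllable 5.
Suffixed `su.pla.la.mi.fo:.fri:g.nif` (7 syllables):
  Weights: 5 fo: H, 6 fri:g H, 7 nif L.
  The penult (syllable 6, fri:g) is heavy, so it takes stress.
  → primary stress on syllable 6.

yes: 5→6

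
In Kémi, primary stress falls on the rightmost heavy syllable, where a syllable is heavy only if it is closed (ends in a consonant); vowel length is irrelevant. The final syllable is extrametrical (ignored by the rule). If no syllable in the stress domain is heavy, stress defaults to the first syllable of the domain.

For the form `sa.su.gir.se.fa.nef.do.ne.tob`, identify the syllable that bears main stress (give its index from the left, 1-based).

6

The final syllable (9, tob) is extrametrical; the stress domain is syllables 1–8.
Weights: 1 sa L, 2 su L, 3 gir H, 4 se L, 5 fa L, 6 nef H, 7 do L, 8 ne L.
Heavy syllables in the domain: 3, 6. The rightmost is syllable 6 (nef).
Primary stress: syllable 6 → sa.su.gir.se.fa.ˈnef.do.ne.tob.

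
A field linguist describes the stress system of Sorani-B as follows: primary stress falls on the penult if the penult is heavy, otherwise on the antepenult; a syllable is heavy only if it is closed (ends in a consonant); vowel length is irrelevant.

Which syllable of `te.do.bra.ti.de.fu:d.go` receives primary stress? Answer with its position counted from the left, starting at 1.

6

Weights: 5 de L, 6 fu:d H, 7 go L.
The penult (syllable 6, fu:d) is heavy, so it takes stress.
Primary stress: syllable 6 → te.do.bra.ti.de.ˈfu:d.go.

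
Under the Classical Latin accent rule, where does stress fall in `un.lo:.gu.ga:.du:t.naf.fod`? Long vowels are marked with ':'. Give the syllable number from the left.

6

Classical Latin: stress the penult if heavy (long vowel or closed), else the antepenult.
Weights: 5 du:t H, 6 naf H, 7 fod H.
The penult (syllable 6, naf) is heavy, so it takes stress.
Stress on syllable 6: un.lo:.gu.ga:.du:t.ˈnaf.fod.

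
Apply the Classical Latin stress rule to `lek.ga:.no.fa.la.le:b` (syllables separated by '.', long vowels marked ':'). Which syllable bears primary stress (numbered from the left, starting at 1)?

Classical Latin: stress the penult if heavy (long vowel or closed), else the antepenult.
Weights: 4 fa L, 5 la L, 6 le:b H.
The penult (syllable 5, la) is light, so stress falls on the antepenult (syllable 4, fa).
Stress on syllable 4: lek.ga:.no.ˈfa.la.le:b.

4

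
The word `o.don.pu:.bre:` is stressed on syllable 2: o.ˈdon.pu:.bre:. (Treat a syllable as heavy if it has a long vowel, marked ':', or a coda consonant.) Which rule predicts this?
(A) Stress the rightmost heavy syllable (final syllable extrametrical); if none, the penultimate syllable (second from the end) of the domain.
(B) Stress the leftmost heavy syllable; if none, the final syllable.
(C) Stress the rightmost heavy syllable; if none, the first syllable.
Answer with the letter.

Rule A → syllable 3 (observed: 2).
Rule B → syllable 2 ✓.
Rule C → syllable 4 (observed: 2).

B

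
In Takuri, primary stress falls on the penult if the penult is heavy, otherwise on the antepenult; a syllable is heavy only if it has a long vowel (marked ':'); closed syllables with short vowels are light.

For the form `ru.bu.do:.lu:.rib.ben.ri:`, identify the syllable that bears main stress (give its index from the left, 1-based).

Weights: 5 rib L, 6 ben L, 7 ri: H.
The penult (syllable 6, ben) is light, so stress falls on the antepenult (syllable 5, rib).
Primary stress: syllable 5 → ru.bu.do:.lu:.ˈrib.ben.ri:.

5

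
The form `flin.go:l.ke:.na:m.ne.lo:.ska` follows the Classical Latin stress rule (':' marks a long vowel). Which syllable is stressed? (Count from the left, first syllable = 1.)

6

Classical Latin: stress the penult if heavy (long vowel or closed), else the antepenult.
Weights: 5 ne L, 6 lo: H, 7 ska L.
The penult (syllable 6, lo:) is heavy, so it takes stress.
Stress on syllable 6: flin.go:l.ke:.na:m.ne.ˈlo:.ska.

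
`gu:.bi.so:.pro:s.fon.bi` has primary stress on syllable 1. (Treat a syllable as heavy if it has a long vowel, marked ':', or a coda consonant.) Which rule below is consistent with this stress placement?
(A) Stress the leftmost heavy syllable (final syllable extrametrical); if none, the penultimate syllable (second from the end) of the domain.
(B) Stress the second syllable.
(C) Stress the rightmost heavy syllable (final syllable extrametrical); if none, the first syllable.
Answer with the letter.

Rule A → syllable 1 ✓.
Rule B → syllable 2 (observed: 1).
Rule C → syllable 5 (observed: 1).

A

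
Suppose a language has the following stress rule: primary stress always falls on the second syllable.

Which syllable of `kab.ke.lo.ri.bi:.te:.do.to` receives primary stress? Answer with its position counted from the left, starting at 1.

The word has 8 syllables; the second syllable is syllable 2 (ke).
Primary stress: syllable 2 → kab.ˈke.lo.ri.bi:.te:.do.to.

2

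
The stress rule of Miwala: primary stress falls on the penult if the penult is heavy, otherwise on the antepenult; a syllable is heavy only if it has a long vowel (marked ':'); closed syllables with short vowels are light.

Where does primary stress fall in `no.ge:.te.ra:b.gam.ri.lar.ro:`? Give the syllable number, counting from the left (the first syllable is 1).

6

Weights: 6 ri L, 7 lar L, 8 ro: H.
The penult (syllable 7, lar) is light, so stress falls on the antepenult (syllable 6, ri).
Primary stress: syllable 6 → no.ge:.te.ra:b.gam.ˈri.lar.ro:.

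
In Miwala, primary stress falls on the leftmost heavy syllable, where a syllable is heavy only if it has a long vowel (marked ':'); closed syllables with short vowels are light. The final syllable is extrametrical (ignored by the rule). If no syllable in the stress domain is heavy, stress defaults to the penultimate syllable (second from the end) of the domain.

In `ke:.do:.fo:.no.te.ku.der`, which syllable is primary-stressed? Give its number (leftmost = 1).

The final syllable (7, der) is extrametrical; the stress domain is syllables 1–6.
Weights: 1 ke: H, 2 do: H, 3 fo: H, 4 no L, 5 te L, 6 ku L.
Heavy syllables in the domain: 1, 2, 3. The leftmost is syllable 1 (ke:).
Primary stress: syllable 1 → ˈke:.do:.fo:.no.te.ku.der.

1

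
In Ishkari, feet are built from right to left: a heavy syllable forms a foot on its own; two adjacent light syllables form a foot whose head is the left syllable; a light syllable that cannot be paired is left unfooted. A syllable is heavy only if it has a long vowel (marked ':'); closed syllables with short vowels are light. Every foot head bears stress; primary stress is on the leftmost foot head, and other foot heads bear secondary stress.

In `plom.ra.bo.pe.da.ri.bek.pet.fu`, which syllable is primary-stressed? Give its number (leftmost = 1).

2

Weights: 1 plom L, 2 ra L, 3 bo L, 4 pe L, 5 da L, 6 ri L, 7 bek L, 8 pet L, 9 fu L.
Parse right to left (heavy = foot alone; LL = one foot; stranded L unfooted): plom (ˈra.bo) (ˈpe.da) (ˈri.bek) (ˈpet.fu).
Foot heads: 2, 4, 6, 8.
Primary stress on the leftmost head = syllable 2.
Primary stress: syllable 2 → plom.ˈra.bo.pe.da.ri.bek.pet.fu.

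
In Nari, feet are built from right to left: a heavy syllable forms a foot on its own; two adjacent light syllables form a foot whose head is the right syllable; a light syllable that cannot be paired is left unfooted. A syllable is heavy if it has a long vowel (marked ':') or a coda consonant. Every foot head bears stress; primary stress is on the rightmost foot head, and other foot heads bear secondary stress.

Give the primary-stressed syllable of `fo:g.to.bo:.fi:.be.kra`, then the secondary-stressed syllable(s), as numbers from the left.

Weights: 1 fo:g H, 2 to L, 3 bo: H, 4 fi: H, 5 be L, 6 kra L.
Parse right to left (heavy = foot alone; LL = one foot; stranded L unfooted): (ˈfo:g) to (ˈbo:) (ˈfi:) (be.ˈkra).
Foot heads: 1, 3, 4, 6.
Primary stress on the rightmost head = syllable 6.
Secondary stress on 1, 3, 4: ˌfo:g.to.ˌbo:.ˌfi:.be.ˈkra.

primary 6, secondary 1, 3, 4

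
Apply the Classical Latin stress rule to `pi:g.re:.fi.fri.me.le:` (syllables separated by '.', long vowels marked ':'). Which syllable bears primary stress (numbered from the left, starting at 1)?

4

Classical Latin: stress the penult if heavy (long vowel or closed), else the antepenult.
Weights: 4 fri L, 5 me L, 6 le: H.
The penult (syllable 5, me) is light, so stress falls on the antepenult (syllable 4, fri).
Stress on syllable 4: pi:g.re:.fi.ˈfri.me.le:.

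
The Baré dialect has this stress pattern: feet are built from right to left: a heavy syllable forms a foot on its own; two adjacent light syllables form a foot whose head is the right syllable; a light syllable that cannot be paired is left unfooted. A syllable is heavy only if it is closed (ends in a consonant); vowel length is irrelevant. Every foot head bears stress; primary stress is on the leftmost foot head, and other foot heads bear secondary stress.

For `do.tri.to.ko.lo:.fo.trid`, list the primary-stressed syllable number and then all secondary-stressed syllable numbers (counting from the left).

primary 2, secondary 4, 6, 7

Weights: 1 do L, 2 tri L, 3 to L, 4 ko L, 5 lo: L, 6 fo L, 7 trid H.
Parse right to left (heavy = foot alone; LL = one foot; stranded L unfooted): (do.ˈtri) (to.ˈko) (lo:.ˈfo) (ˈtrid).
Foot heads: 2, 4, 6, 7.
Primary stress on the leftmost head = syllable 2.
Secondary stress on 4, 6, 7: do.ˈtri.to.ˌko.lo:.ˌfo.ˌtrid.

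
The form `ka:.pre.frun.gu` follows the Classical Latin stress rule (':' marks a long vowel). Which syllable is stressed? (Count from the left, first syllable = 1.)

3

Classical Latin: stress the penult if heavy (long vowel or closed), else the antepenult.
Weights: 2 pre L, 3 frun H, 4 gu L.
The penult (syllable 3, frun) is heavy, so it takes stress.
Stress on syllable 3: ka:.pre.ˈfrun.gu.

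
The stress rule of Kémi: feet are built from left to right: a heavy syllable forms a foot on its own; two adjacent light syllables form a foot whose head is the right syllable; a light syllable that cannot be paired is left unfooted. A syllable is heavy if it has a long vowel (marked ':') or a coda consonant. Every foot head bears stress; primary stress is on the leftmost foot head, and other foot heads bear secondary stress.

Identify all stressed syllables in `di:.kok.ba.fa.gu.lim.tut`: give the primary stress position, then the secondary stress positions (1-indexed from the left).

Weights: 1 di: H, 2 kok H, 3 ba L, 4 fa L, 5 gu L, 6 lim H, 7 tut H.
Parse left to right (heavy = foot alone; LL = one foot; stranded L unfooted): (ˈdi:) (ˈkok) (ba.ˈfa) gu (ˈlim) (ˈtut).
Foot heads: 1, 2, 4, 6, 7.
Primary stress on the leftmost head = syllable 1.
Secondary stress on 2, 4, 6, 7: ˈdi:.ˌkok.ba.ˌfa.gu.ˌlim.ˌtut.

primary 1, secondary 2, 4, 6, 7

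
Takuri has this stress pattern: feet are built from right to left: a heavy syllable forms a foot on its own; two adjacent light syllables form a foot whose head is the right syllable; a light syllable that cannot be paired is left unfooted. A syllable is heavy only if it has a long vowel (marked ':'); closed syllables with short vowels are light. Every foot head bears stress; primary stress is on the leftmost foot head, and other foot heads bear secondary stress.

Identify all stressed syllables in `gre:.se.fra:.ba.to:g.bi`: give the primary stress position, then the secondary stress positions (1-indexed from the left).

primary 1, secondary 3, 5

Weights: 1 gre: H, 2 se L, 3 fra: H, 4 ba L, 5 to:g H, 6 bi L.
Parse right to left (heavy = foot alone; LL = one foot; stranded L unfooted): (ˈgre:) se (ˈfra:) ba (ˈto:g) bi.
Foot heads: 1, 3, 5.
Primary stress on the leftmost head = syllable 1.
Secondary stress on 3, 5: ˈgre:.se.ˌfra:.ba.ˌto:g.bi.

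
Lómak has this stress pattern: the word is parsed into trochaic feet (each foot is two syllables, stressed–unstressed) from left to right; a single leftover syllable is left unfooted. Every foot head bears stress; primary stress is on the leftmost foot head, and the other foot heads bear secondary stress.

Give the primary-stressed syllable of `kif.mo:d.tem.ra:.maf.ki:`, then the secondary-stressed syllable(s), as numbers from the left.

primary 1, secondary 3, 5

Parse left to right into trochaic (ˈσσ) feet: (ˈkif.mo:d) (ˈtem.ra:) (ˈmaf.ki:).
Foot heads (stressed positions): 1, 3, 5.
End Rule Leftmost: primary stress on the leftmost head = syllable 1.
Secondary stress on 3, 5: ˈkif.mo:d.ˌtem.ra:.ˌmaf.ki:.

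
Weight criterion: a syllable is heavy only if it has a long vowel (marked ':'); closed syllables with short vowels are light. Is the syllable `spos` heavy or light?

light

`spos`: short vowel, closed (coda /s/). Short vowel → light.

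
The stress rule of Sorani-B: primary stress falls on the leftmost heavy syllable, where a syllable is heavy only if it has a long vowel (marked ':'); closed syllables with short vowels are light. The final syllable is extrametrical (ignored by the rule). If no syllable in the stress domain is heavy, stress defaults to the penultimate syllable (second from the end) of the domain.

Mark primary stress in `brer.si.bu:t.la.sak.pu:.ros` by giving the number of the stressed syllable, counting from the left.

The final syllable (7, ros) is extrametrical; the stress domain is syllables 1–6.
Weights: 1 brer L, 2 si L, 3 bu:t H, 4 la L, 5 sak L, 6 pu: H.
Heavy syllables in the domain: 3, 6. The leftmost is syllable 3 (bu:t).
Primary stress: syllable 3 → brer.si.ˈbu:t.la.sak.pu:.ros.

3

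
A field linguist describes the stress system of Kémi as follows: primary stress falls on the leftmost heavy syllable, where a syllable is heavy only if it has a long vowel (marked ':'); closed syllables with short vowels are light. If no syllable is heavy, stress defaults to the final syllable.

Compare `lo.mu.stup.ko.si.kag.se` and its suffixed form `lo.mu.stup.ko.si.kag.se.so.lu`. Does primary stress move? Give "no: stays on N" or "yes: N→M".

yes: 7→9

Base `lo.mu.stup.ko.si.kag.se` (7 syllables):
  Weights: 1 lo L, 2 mu L, 3 stup L, 4 ko L, 5 si L, 6 kag L, 7 se L.
  No heavy syllable in the domain; default to the final syllable = syllable 7.
  → primary stress on syllable 7.
Suffixed `lo.mu.stup.ko.si.kag.se.so.lu` (9 syllables):
  Weights: 1 lo L, 2 mu L, 3 stup L, 4 ko L, 5 si L, 6 kag L, 7 se L, 8 so L, 9 lu L.
  No heavy syllable in the domain; default to the final syllable = syllable 9.
  → primary stress on syllable 9.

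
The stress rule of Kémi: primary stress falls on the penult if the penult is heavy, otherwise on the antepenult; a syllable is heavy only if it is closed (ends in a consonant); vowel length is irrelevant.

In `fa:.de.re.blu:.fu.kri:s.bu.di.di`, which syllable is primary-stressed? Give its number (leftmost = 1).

7

Weights: 7 bu L, 8 di L, 9 di L.
The penult (syllable 8, di) is light, so stress falls on the antepenult (syllable 7, bu).
Primary stress: syllable 7 → fa:.de.re.blu:.fu.kri:s.ˈbu.di.di.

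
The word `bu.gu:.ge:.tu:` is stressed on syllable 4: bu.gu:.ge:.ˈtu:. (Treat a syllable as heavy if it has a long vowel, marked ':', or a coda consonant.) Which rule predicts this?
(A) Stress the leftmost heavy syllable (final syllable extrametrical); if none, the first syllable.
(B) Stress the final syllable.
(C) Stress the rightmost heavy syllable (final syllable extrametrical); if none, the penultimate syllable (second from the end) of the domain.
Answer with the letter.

Rule A → syllable 2 (observed: 4).
Rule B → syllable 4 ✓.
Rule C → syllable 3 (observed: 4).

B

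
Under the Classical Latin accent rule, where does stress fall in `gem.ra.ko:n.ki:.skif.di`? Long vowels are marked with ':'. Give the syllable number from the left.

5

Classical Latin: stress the penult if heavy (long vowel or closed), else the antepenult.
Weights: 4 ki: H, 5 skif H, 6 di L.
The penult (syllable 5, skif) is heavy, so it takes stress.
Stress on syllable 5: gem.ra.ko:n.ki:.ˈskif.di.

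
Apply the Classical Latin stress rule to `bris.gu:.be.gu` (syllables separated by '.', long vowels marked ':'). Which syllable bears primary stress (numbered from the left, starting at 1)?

2

Classical Latin: stress the penult if heavy (long vowel or closed), else the antepenult.
Weights: 2 gu: H, 3 be L, 4 gu L.
The penult (syllable 3, be) is light, so stress falls on the antepenult (syllable 2, gu:).
Stress on syllable 2: bris.ˈgu:.be.gu.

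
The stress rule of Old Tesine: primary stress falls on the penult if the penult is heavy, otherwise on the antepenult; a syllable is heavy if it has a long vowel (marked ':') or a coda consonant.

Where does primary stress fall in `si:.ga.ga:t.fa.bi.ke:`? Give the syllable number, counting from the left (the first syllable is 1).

Weights: 4 fa L, 5 bi L, 6 ke: H.
The penult (syllable 5, bi) is light, so stress falls on the antepenult (syllable 4, fa).
Primary stress: syllable 4 → si:.ga.ga:t.ˈfa.bi.ke:.

4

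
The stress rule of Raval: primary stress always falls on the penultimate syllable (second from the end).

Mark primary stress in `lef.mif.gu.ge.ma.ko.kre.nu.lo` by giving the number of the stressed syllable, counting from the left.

The word has 9 syllables; the penultimate syllable (second from the end) is syllable 8 (nu).
Primary stress: syllable 8 → lef.mif.gu.ge.ma.ko.kre.ˈnu.lo.

8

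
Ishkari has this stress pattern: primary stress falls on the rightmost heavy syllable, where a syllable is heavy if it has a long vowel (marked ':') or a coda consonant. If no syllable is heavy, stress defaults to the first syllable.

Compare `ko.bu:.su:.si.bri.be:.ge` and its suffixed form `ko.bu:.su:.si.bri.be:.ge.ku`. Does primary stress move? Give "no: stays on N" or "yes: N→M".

no: stays on 6

Base `ko.bu:.su:.si.bri.be:.ge` (7 syllables):
  Weights: 1 ko L, 2 bu: H, 3 su: H, 4 si L, 5 bri L, 6 be: H, 7 ge L.
  Heavy syllables in the domain: 2, 3, 6. The rightmost is syllable 6 (be:).
  → primary stress on syllable 6.
Suffixed `ko.bu:.su:.si.bri.be:.ge.ku` (8 syllables):
  Weights: 1 ko L, 2 bu: H, 3 su: H, 4 si L, 5 bri L, 6 be: H, 7 ge L, 8 ku L.
  Heavy syllables in the domain: 2, 3, 6. The rightmost is syllable 6 (be:).
  → primary stress on syllable 6.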